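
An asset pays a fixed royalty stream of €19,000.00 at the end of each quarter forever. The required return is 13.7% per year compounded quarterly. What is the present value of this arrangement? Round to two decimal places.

Periodic rate r = 0.137/4 per quarter.
Level perpetuity: PV = PMT / r = 19,000 / (0.137/4) = €554,744.53.

€554,744.53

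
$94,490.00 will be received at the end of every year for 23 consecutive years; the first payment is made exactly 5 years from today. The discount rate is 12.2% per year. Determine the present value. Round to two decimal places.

Ordinary annuity of 23 payments, first payment at period 5.
Periodic rate r = 0.122 per year.
The ordinary-annuity PV formula values the stream one period before the first payment (period 4); discount that back 4 periods:
PV₀ = 94,490 × [1 − (1+r)^−23] / r × (1+r)^−4 = $454,102.41

$454,102.41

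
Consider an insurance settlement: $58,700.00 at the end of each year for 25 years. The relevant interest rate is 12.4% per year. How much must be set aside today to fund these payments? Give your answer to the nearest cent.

$447,915.36

This is an ordinary annuity: 25 payments of $58,700.00 at the end of each year.
Periodic rate r = 0.124 per year.
PV = PMT × [(1 − (1+r)^−n)/r] = 58,700 × [1 − (1+r)^−25] / r = $447,915.36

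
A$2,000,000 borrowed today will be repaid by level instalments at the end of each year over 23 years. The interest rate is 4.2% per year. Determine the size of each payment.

Level ordinary annuity; solve PV = PMT × [(1 − (1+r)^−n)/r] for PMT.
Periodic rate r = 0.042 per year.
With n = 23: PMT = 2,000,000 / ([(1 − (1+r)^−n)/r]) = A$137,297.15

A$137,297.15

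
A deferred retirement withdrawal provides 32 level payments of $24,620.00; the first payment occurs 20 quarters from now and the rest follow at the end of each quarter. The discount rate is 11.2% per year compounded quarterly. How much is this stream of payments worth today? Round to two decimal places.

$305,287.26

Ordinary annuity of 32 payments, first payment at period 20.
Periodic rate r = 0.112/4 per quarter; n is counted in quarters.
The ordinary-annuity PV formula values the stream one period before the first payment (period 19); discount that back 19 periods:
PV₀ = 24,620 × [1 − (1+r)^−32] / r × (1+r)^−19 = $305,287.26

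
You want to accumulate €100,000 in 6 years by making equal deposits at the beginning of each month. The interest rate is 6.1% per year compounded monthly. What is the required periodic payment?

Level annuity due; solve FV = PMT × [((1+r)^n − 1)/r] × (1+r) for PMT.
Periodic rate r = 0.061/12 per month; n is counted in months.
With n = 72: PMT = 100,000 / ([((1+r)^n − 1)/r] × (1+r)) = €1,147.85

€1,147.85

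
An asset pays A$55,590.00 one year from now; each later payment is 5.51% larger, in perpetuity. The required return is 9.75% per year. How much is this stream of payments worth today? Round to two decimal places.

A$1,311,084.91

Periodic rate r = 0.0975 per year.
Growing perpetuity (Gordon): PV = PMT₁ / (r − g) = 55,590 / (r − 0.0551) = A$1,311,084.91.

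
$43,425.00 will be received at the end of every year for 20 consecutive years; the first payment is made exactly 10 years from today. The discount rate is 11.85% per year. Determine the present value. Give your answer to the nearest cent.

$119,508.94

Ordinary annuity of 20 payments, first payment at period 10.
Periodic rate r = 0.1185 per year.
The ordinary-annuity PV formula values the stream one period before the first payment (period 9); discount that back 9 periods:
PV₀ = 43,425 × [1 − (1+r)^−20] / r × (1+r)^−9 = $119,508.94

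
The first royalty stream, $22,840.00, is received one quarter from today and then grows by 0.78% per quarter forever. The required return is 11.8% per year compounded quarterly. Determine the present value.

$1,052,534.56

Periodic rate r = 0.118/4 per quarter.
Growing perpetuity (Gordon): PV = PMT₁ / (r − g) = 22,840 / (r − 0.0078) = $1,052,534.56.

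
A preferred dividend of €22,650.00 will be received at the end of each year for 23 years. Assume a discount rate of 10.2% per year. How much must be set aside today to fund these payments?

This is an ordinary annuity: 23 payments of €22,650.00 at the end of each year.
Periodic rate r = 0.102 per year.
PV = PMT × [(1 − (1+r)^−n)/r] = 22,650 × [1 − (1+r)^−23] / r = €198,274.47

€198,274.47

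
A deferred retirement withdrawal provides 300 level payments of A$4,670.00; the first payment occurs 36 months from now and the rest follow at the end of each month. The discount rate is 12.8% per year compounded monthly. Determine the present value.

Ordinary annuity of 300 payments, first payment at period 36.
Periodic rate r = 0.128/12 per month; n is counted in months.
The ordinary-annuity PV formula values the stream one period before the first payment (period 35); discount that back 35 periods:
PV₀ = 4,670 × [1 − (1+r)^−300] / r × (1+r)^−35 = A$289,481.58

A$289,481.58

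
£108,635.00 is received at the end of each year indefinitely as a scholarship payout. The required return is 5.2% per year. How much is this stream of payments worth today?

£2,089,134.62

Periodic rate r = 0.052 per year.
Level perpetuity: PV = PMT / r = 108,635 / (0.052) = £2,089,134.62.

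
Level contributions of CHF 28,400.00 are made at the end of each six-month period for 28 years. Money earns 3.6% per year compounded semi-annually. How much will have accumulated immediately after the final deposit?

CHF 2,706,931.93

This is an ordinary annuity: 56 deposits of CHF 28,400.00 at the end of each six-month period.
Periodic rate r = 0.036/2 per half-year; n is counted in half-years.
FV = PMT × [((1+r)^n − 1)/r] = 28,400 × [(1+r)^56 − 1] / r = CHF 2,706,931.93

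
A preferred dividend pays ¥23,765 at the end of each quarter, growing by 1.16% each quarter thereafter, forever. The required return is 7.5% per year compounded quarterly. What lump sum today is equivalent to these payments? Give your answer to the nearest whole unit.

¥3,323,776

Periodic rate r = 0.075/4 per quarter.
Growing perpetuity (Gordon): PV = PMT₁ / (r − g) = 23,765 / (r − 0.0116) = ¥3,323,776.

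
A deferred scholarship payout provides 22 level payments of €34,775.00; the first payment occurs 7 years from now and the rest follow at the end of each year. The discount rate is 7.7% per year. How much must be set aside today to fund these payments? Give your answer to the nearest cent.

Ordinary annuity of 22 payments, first payment at period 7.
Periodic rate r = 0.077 per year.
The ordinary-annuity PV formula values the stream one period before the first payment (period 6); discount that back 6 periods:
PV₀ = 34,775 × [1 − (1+r)^−22] / r × (1+r)^−6 = €232,799.50

€232,799.50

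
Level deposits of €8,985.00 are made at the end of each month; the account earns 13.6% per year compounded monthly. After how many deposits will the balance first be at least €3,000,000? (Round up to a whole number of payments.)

Periodic rate r = 0.136/12 per month; n is counted in months.
Ordinary annuity FV: 3,000,000 = 8,985 × [((1+r)^n − 1)/r].
(1+r)^n = 1 + 3,000,000 × r / 8,985, so n = ln(1 + 3,000,000·r/8,985) / ln(1+r) = 138.90.
Round up to a whole number of payments: n = 139.

139 payments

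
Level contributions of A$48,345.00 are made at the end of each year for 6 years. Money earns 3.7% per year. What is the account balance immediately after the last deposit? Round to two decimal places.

A$318,262.44

This is an ordinary annuity: 6 deposits of A$48,345.00 at the end of each year.
Periodic rate r = 0.037 per year.
FV = PMT × [((1+r)^n − 1)/r] = 48,345 × [(1+r)^6 − 1] / r = A$318,262.44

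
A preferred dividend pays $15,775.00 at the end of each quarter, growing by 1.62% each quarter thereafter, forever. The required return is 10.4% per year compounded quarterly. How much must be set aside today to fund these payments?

$1,609,693.88

Periodic rate r = 0.104/4 per quarter.
Growing perpetuity (Gordon): PV = PMT₁ / (r − g) = 15,775 / (r − 0.0162) = $1,609,693.88.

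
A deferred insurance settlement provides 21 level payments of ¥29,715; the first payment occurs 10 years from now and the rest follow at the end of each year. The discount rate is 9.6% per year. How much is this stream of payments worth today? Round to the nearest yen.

¥115,859

Ordinary annuity of 21 payments, first payment at period 10.
Periodic rate r = 0.096 per year.
The ordinary-annuity PV formula values the stream one period before the first payment (period 9); discount that back 9 periods:
PV₀ = 29,715 × [1 − (1+r)^−21] / r × (1+r)^−9 = ¥115,859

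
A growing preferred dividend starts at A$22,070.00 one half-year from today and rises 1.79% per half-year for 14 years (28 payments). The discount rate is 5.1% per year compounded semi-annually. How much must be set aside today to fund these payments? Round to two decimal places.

A$546,004.21

Periodic rate r = 0.051/2 per half-year; n is counted in half-years.
Growing ordinary annuity: PV = PMT₁ × [1 − ((1+g)/(1+r))^n] / (r − g) = 22,070 × [1 − ((1+0.0179)/(1+r))^28] / (r − 0.0179) = A$546,004.21.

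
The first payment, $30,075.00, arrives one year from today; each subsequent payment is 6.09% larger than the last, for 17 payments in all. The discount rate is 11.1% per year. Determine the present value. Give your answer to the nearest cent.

$326,334.74

Periodic rate r = 0.111 per year.
Growing ordinary annuity: PV = PMT₁ × [1 − ((1+g)/(1+r))^n] / (r − g) = 30,075 × [1 − ((1+0.0609)/(1+r))^17] / (r − 0.0609) = $326,334.74.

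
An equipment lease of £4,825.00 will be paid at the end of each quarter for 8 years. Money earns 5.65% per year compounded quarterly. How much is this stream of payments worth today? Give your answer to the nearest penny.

£123,530.31

This is an ordinary annuity: 32 payments of £4,825.00 at the end of each quarter.
Periodic rate r = 0.0565/4 per quarter; n is counted in quarters.
PV = PMT × [(1 − (1+r)^−n)/r] = 4,825 × [1 − (1+r)^−32] / r = £123,530.31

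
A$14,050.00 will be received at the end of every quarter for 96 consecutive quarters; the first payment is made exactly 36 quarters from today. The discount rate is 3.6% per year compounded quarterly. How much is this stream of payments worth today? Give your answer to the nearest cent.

Ordinary annuity of 96 payments, first payment at period 36.
Periodic rate r = 0.036/4 per quarter; n is counted in quarters.
The ordinary-annuity PV formula values the stream one period before the first payment (period 35); discount that back 35 periods:
PV₀ = 14,050 × [1 − (1+r)^−96] / r × (1+r)^−35 = A$658,172.69

A$658,172.69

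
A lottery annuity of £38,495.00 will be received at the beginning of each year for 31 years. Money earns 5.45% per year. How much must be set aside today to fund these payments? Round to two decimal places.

£601,074.47

This is an annuity due: 31 payments of £38,495.00 at the beginning of each year.
Periodic rate r = 0.0545 per year.
PV = PMT × [(1 − (1+r)^−n)/r] × (1+r) = 38,495 × [1 − (1+r)^−31] / r × (1+r) = £601,074.47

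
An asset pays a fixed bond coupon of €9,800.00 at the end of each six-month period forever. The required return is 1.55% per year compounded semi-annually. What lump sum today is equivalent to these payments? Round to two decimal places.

€1,264,516.13

Periodic rate r = 0.0155/2 per half-year.
Level perpetuity: PV = PMT / r = 9,800 / (0.0155/2) = €1,264,516.13.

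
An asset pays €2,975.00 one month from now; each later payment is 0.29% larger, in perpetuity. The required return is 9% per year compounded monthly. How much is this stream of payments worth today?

Periodic rate r = 0.09/12 per month.
Growing perpetuity (Gordon): PV = PMT₁ / (r − g) = 2,975 / (r − 0.0029) = €646,739.13.

€646,739.13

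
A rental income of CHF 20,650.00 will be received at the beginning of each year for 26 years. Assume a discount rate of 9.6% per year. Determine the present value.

CHF 214,007.89

This is an annuity due: 26 payments of CHF 20,650.00 at the beginning of each year.
Periodic rate r = 0.096 per year.
PV = PMT × [(1 − (1+r)^−n)/r] × (1+r) = 20,650 × [1 − (1+r)^−26] / r × (1+r) = CHF 214,007.89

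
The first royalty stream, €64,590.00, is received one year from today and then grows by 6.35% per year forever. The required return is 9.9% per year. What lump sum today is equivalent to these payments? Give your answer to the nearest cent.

€1,819,436.62

Periodic rate r = 0.099 per year.
Growing perpetuity (Gordon): PV = PMT₁ / (r − g) = 64,590 / (r − 0.0635) = €1,819,436.62.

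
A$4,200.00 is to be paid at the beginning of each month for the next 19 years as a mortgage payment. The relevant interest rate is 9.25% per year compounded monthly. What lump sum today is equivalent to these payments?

A$453,724.27

This is an annuity due: 228 payments of A$4,200.00 at the beginning of each month.
Periodic rate r = 0.0925/12 per month; n is counted in months.
PV = PMT × [(1 − (1+r)^−n)/r] × (1+r) = 4,200 × [1 − (1+r)^−228] / r × (1+r) = A$453,724.27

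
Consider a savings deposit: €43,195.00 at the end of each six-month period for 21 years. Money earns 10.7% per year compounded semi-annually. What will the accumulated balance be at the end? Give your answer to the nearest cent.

This is an ordinary annuity: 42 deposits of €43,195.00 at the end of each six-month period.
Periodic rate r = 0.107/2 per half-year; n is counted in half-years.
FV = PMT × [((1+r)^n − 1)/r] = 43,195 × [(1+r)^42 − 1] / r = €6,399,216.10

€6,399,216.10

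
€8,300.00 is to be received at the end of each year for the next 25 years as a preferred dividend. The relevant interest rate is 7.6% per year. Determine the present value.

€91,713.76

This is an ordinary annuity: 25 payments of €8,300.00 at the end of each year.
Periodic rate r = 0.076 per year.
PV = PMT × [(1 − (1+r)^−n)/r] = 8,300 × [1 − (1+r)^−25] / r = €91,713.76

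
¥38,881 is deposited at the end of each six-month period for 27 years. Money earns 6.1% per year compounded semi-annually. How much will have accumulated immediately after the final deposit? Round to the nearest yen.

¥5,182,192

This is an ordinary annuity: 54 deposits of ¥38,881 at the end of each six-month period.
Periodic rate r = 0.061/2 per half-year; n is counted in half-years.
FV = PMT × [((1+r)^n − 1)/r] = 38,881 × [(1+r)^54 − 1] / r = ¥5,182,192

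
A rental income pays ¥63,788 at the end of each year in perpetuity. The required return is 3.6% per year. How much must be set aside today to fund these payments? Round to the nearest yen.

Periodic rate r = 0.036 per year.
Level perpetuity: PV = PMT / r = 63,788 / (0.036) = ¥1,771,889.

¥1,771,889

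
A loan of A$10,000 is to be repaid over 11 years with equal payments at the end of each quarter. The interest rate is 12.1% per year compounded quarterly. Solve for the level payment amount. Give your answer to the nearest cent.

A$414.09

Level ordinary annuity; solve PV = PMT × [(1 − (1+r)^−n)/r] for PMT.
Periodic rate r = 0.121/4 per quarter; n is counted in quarters.
With n = 44: PMT = 10,000 / ([(1 − (1+r)^−n)/r]) = A$414.09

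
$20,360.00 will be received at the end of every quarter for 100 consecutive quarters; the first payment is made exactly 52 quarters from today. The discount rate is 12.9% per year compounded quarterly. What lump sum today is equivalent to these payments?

Ordinary annuity of 100 payments, first payment at period 52.
Periodic rate r = 0.129/4 per quarter; n is counted in quarters.
The ordinary-annuity PV formula values the stream one period before the first payment (period 51); discount that back 51 periods:
PV₀ = 20,360 × [1 − (1+r)^−100] / r × (1+r)^−51 = $119,856.10

$119,856.10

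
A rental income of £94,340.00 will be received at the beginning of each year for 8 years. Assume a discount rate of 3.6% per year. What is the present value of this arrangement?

£669,039.46

This is an annuity due: 8 payments of £94,340.00 at the beginning of each year.
Periodic rate r = 0.036 per year.
PV = PMT × [(1 − (1+r)^−n)/r] × (1+r) = 94,340 × [1 − (1+r)^−8] / r × (1+r) = £669,039.46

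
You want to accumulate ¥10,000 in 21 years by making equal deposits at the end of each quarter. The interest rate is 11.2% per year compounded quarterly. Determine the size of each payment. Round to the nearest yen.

¥31

Level ordinary annuity; solve FV = PMT × [((1+r)^n − 1)/r] for PMT.
Periodic rate r = 0.112/4 per quarter; n is counted in quarters.
With n = 84: PMT = 10,000 / ([((1+r)^n − 1)/r]) = ¥31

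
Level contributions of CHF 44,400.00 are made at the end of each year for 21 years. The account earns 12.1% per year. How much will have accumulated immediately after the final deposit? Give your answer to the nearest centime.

CHF 3,672,444.86

This is an ordinary annuity: 21 deposits of CHF 44,400.00 at the end of each year.
Periodic rate r = 0.121 per year.
FV = PMT × [((1+r)^n − 1)/r] = 44,400 × [(1+r)^21 − 1] / r = CHF 3,672,444.86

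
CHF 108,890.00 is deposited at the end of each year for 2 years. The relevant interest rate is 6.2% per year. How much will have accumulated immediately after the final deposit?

This is an ordinary annuity: 2 deposits of CHF 108,890.00 at the end of each year.
Periodic rate r = 0.062 per year.
FV = PMT × [((1+r)^n − 1)/r] = 108,890 × [(1+r)^2 − 1] / r = CHF 224,531.18

CHF 224,531.18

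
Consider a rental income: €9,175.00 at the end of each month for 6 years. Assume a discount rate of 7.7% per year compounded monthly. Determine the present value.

€527,689.42

This is an ordinary annuity: 72 payments of €9,175.00 at the end of each month.
Periodic rate r = 0.077/12 per month; n is counted in months.
PV = PMT × [(1 − (1+r)^−n)/r] = 9,175 × [1 − (1+r)^−72] / r = €527,689.42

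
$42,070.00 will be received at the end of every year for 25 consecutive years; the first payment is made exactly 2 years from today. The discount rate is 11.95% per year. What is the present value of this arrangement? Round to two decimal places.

Ordinary annuity of 25 payments, first payment at period 2.
Periodic rate r = 0.1195 per year.
The ordinary-annuity PV formula values the stream one period before the first payment (period 1); discount that back 1 periods:
PV₀ = 42,070 × [1 − (1+r)^−25] / r × (1+r)^−1 = $295,765.06

$295,765.06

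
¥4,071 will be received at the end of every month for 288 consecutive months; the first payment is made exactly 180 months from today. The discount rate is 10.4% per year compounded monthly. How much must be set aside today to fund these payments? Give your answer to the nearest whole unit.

¥91,884

Ordinary annuity of 288 payments, first payment at period 180.
Periodic rate r = 0.104/12 per month; n is counted in months.
The ordinary-annuity PV formula values the stream one period before the first payment (period 179); discount that back 179 periods:
PV₀ = 4,071 × [1 − (1+r)^−288] / r × (1+r)^−179 = ¥91,884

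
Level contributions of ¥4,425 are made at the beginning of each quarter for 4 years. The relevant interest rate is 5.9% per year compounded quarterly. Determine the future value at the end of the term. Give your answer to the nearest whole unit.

¥80,366

This is an annuity due: 16 deposits of ¥4,425 at the beginning of each quarter.
Periodic rate r = 0.059/4 per quarter; n is counted in quarters.
FV = PMT × [((1+r)^n − 1)/r] × (1+r) = 4,425 × [(1+r)^16 − 1] / r × (1+r) = ¥80,366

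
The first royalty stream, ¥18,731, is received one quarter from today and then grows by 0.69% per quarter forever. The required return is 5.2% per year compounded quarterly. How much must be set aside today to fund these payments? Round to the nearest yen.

Periodic rate r = 0.052/4 per quarter.
Growing perpetuity (Gordon): PV = PMT₁ / (r − g) = 18,731 / (r − 0.0069) = ¥3,070,656.

¥3,070,656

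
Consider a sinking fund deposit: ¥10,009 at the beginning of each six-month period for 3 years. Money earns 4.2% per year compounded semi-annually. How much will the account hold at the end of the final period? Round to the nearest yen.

This is an annuity due: 6 deposits of ¥10,009 at the beginning of each six-month period.
Periodic rate r = 0.042/2 per half-year; n is counted in half-years.
FV = PMT × [((1+r)^n − 1)/r] × (1+r) = 10,009 × [(1+r)^6 − 1] / r × (1+r) = ¥64,626

¥64,626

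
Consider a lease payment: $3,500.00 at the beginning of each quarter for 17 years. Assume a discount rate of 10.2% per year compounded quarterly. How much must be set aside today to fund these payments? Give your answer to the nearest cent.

This is an annuity due: 68 payments of $3,500.00 at the beginning of each quarter.
Periodic rate r = 0.102/4 per quarter; n is counted in quarters.
PV = PMT × [(1 − (1+r)^−n)/r] × (1+r) = 3,500 × [1 − (1+r)^−68] / r × (1+r) = $115,354.63

$115,354.63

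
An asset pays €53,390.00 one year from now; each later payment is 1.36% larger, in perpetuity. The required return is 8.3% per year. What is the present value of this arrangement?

€769,308.36

Periodic rate r = 0.083 per year.
Growing perpetuity (Gordon): PV = PMT₁ / (r − g) = 53,390 / (r − 0.0136) = €769,308.36.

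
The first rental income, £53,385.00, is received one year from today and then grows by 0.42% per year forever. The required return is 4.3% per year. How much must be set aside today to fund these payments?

£1,375,902.06

Periodic rate r = 0.043 per year.
Growing perpetuity (Gordon): PV = PMT₁ / (r − g) = 53,385 / (r − 0.0042) = £1,375,902.06.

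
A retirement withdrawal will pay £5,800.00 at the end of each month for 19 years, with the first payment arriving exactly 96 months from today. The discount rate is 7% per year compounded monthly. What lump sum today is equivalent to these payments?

£420,271.55

Ordinary annuity of 228 payments, first payment at period 96.
Periodic rate r = 0.07/12 per month; n is counted in months.
The ordinary-annuity PV formula values the stream one period before the first payment (period 95); discount that back 95 periods:
PV₀ = 5,800 × [1 − (1+r)^−228] / r × (1+r)^−95 = £420,271.55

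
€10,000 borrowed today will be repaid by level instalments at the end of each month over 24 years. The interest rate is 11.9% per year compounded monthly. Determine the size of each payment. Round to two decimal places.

Level ordinary annuity; solve PV = PMT × [(1 − (1+r)^−n)/r] for PMT.
Periodic rate r = 0.119/12 per month; n is counted in months.
With n = 288: PMT = 10,000 / ([(1 − (1+r)^−n)/r]) = €105.31

€105.31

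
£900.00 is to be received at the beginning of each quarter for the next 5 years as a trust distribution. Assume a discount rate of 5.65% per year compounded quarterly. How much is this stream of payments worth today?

This is an annuity due: 20 payments of £900.00 at the beginning of each quarter.
Periodic rate r = 0.0565/4 per quarter; n is counted in quarters.
PV = PMT × [(1 − (1+r)^−n)/r] × (1+r) = 900 × [1 − (1+r)^−20] / r × (1+r) = £15,806.03

£15,806.03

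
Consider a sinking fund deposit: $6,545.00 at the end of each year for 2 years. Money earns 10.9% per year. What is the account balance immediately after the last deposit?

$13,803.41

This is an ordinary annuity: 2 deposits of $6,545.00 at the end of each year.
Periodic rate r = 0.109 per year.
FV = PMT × [((1+r)^n − 1)/r] = 6,545 × [(1+r)^2 − 1] / r = $13,803.41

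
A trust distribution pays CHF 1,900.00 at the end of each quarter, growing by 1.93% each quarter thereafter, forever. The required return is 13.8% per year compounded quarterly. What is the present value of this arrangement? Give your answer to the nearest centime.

CHF 125,000.00

Periodic rate r = 0.138/4 per quarter.
Growing perpetuity (Gordon): PV = PMT₁ / (r − g) = 1,900 / (r − 0.0193) = CHF 125,000.00.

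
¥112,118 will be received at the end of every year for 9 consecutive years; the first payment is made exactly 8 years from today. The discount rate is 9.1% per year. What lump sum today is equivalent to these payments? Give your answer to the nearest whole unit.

¥363,869

Ordinary annuity of 9 payments, first payment at period 8.
Periodic rate r = 0.091 per year.
The ordinary-annuity PV formula values the stream one period before the first payment (period 7); discount that back 7 periods:
PV₀ = 112,118 × [1 − (1+r)^−9] / r × (1+r)^−7 = ¥363,869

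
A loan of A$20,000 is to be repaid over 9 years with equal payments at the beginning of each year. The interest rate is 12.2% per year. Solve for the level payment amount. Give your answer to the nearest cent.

A$3,370.91

Level annuity due; solve PV = PMT × [(1 − (1+r)^−n)/r] × (1+r) for PMT.
Periodic rate r = 0.122 per year.
With n = 9: PMT = 20,000 / ([(1 − (1+r)^−n)/r] × (1+r)) = A$3,370.91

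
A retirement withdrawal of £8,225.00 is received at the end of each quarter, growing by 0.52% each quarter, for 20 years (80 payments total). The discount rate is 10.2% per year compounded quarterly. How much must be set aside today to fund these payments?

Periodic rate r = 0.102/4 per quarter; n is counted in quarters.
Growing ordinary annuity: PV = PMT₁ × [1 − ((1+g)/(1+r))^n] / (r − g) = 8,225 × [1 − ((1+0.0052)/(1+r))^80] / (r − 0.0052) = £323,328.75.

£323,328.75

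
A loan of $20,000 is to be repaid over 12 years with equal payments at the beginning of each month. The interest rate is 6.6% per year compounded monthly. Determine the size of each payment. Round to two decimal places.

$200.33

Level annuity due; solve PV = PMT × [(1 − (1+r)^−n)/r] × (1+r) for PMT.
Periodic rate r = 0.066/12 per month; n is counted in months.
With n = 144: PMT = 20,000 / ([(1 − (1+r)^−n)/r] × (1+r)) = $200.33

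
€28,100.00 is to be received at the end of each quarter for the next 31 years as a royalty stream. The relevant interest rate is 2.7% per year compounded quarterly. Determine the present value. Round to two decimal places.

This is an ordinary annuity: 124 payments of €28,100.00 at the end of each quarter.
Periodic rate r = 0.027/4 per quarter; n is counted in quarters.
PV = PMT × [(1 − (1+r)^−n)/r] = 28,100 × [1 − (1+r)^−124] / r = €2,355,291.92

€2,355,291.92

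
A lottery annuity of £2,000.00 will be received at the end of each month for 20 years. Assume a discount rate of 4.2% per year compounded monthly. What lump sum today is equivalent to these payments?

£324,374.79

This is an ordinary annuity: 240 payments of £2,000.00 at the end of each month.
Periodic rate r = 0.042/12 per month; n is counted in months.
PV = PMT × [(1 − (1+r)^−n)/r] = 2,000 × [1 − (1+r)^−240] / r = £324,374.79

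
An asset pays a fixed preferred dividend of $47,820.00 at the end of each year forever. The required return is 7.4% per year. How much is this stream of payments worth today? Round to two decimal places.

$646,216.22

Periodic rate r = 0.074 per year.
Level perpetuity: PV = PMT / r = 47,820 / (0.074) = $646,216.22.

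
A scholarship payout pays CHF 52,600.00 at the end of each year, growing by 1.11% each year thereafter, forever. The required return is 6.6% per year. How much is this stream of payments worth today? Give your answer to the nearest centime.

CHF 958,105.65

Periodic rate r = 0.066 per year.
Growing perpetuity (Gordon): PV = PMT₁ / (r − g) = 52,600 / (r − 0.0111) = CHF 958,105.65.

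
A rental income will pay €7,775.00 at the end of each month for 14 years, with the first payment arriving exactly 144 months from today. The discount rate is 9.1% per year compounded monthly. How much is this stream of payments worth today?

€250,238.76

Ordinary annuity of 168 payments, first payment at period 144.
Periodic rate r = 0.091/12 per month; n is counted in months.
The ordinary-annuity PV formula values the stream one period before the first payment (period 143); discount that back 143 periods:
PV₀ = 7,775 × [1 − (1+r)^−168] / r × (1+r)^−143 = €250,238.76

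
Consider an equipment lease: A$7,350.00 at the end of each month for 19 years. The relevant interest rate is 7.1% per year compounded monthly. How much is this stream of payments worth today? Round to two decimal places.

A$918,605.20

This is an ordinary annuity: 228 payments of A$7,350.00 at the end of each month.
Periodic rate r = 0.071/12 per month; n is counted in months.
PV = PMT × [(1 − (1+r)^−n)/r] = 7,350 × [1 − (1+r)^−228] / r = A$918,605.20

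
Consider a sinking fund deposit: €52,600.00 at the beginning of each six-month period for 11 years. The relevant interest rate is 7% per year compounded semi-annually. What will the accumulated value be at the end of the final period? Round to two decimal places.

€1,760,017.76

This is an annuity due: 22 deposits of €52,600.00 at the beginning of each six-month period.
Periodic rate r = 0.07/2 per half-year; n is counted in half-years.
FV = PMT × [((1+r)^n − 1)/r] × (1+r) = 52,600 × [(1+r)^22 − 1] / r × (1+r) = €1,760,017.76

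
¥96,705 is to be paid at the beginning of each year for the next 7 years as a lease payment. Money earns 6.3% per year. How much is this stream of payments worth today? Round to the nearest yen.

¥567,785

This is an annuity due: 7 payments of ¥96,705 at the beginning of each year.
Periodic rate r = 0.063 per year.
PV = PMT × [(1 − (1+r)^−n)/r] × (1+r) = 96,705 × [1 − (1+r)^−7] / r × (1+r) = ¥567,785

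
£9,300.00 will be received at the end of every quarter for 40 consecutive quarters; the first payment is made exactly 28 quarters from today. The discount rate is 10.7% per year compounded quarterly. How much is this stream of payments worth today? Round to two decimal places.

£111,160.13

Ordinary annuity of 40 payments, first payment at period 28.
Periodic rate r = 0.107/4 per quarter; n is counted in quarters.
The ordinary-annuity PV formula values the stream one period before the first payment (period 27); discount that back 27 periods:
PV₀ = 9,300 × [1 − (1+r)^−40] / r × (1+r)^−27 = £111,160.13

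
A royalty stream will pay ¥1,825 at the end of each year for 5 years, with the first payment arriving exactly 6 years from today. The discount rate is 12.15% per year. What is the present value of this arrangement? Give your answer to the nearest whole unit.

Ordinary annuity of 5 payments, first payment at period 6.
Periodic rate r = 0.1215 per year.
The ordinary-annuity PV formula values the stream one period before the first payment (period 5); discount that back 5 periods:
PV₀ = 1,825 × [1 − (1+r)^−5] / r × (1+r)^−5 = ¥3,694

¥3,694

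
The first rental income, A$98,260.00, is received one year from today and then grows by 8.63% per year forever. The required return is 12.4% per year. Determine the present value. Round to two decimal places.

Periodic rate r = 0.124 per year.
Growing perpetuity (Gordon): PV = PMT₁ / (r − g) = 98,260 / (r − 0.0863) = A$2,606,366.05.

A$2,606,366.05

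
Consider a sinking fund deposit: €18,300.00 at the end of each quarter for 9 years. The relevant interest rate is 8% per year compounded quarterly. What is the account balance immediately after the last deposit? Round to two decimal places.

€951,496.92

This is an ordinary annuity: 36 deposits of €18,300.00 at the end of each quarter.
Periodic rate r = 0.08/4 per quarter; n is counted in quarters.
FV = PMT × [((1+r)^n − 1)/r] = 18,300 × [(1+r)^36 − 1] / r = €951,496.92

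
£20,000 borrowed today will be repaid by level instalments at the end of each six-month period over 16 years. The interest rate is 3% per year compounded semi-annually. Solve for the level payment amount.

£791.54

Level ordinary annuity; solve PV = PMT × [(1 − (1+r)^−n)/r] for PMT.
Periodic rate r = 0.03/2 per half-year; n is counted in half-years.
With n = 32: PMT = 20,000 / ([(1 − (1+r)^−n)/r]) = £791.54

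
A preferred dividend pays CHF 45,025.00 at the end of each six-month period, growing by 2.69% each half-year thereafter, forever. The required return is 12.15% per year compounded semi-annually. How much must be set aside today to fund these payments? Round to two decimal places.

Periodic rate r = 0.1215/2 per half-year.
Growing perpetuity (Gordon): PV = PMT₁ / (r − g) = 45,025 / (r − 0.0269) = CHF 1,330,132.94.

CHF 1,330,132.94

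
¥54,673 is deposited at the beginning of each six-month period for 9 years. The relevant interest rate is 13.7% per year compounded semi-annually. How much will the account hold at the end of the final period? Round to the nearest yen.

This is an annuity due: 18 deposits of ¥54,673 at the beginning of each six-month period.
Periodic rate r = 0.137/2 per half-year; n is counted in half-years.
FV = PMT × [((1+r)^n − 1)/r] × (1+r) = 54,673 × [(1+r)^18 − 1] / r × (1+r) = ¥1,957,776

¥1,957,776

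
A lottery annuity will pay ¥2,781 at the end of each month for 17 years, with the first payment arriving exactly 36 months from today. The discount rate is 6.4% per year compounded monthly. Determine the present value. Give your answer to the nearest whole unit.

Ordinary annuity of 204 payments, first payment at period 36.
Periodic rate r = 0.064/12 per month; n is counted in months.
The ordinary-annuity PV formula values the stream one period before the first payment (period 35); discount that back 35 periods:
PV₀ = 2,781 × [1 − (1+r)^−204] / r × (1+r)^−35 = ¥286,613

¥286,613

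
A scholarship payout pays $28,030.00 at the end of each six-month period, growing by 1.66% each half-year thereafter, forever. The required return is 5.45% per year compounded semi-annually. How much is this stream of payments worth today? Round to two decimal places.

Periodic rate r = 0.0545/2 per half-year.
Growing perpetuity (Gordon): PV = PMT₁ / (r − g) = 28,030 / (r − 0.0166) = $2,631,924.88.

$2,631,924.88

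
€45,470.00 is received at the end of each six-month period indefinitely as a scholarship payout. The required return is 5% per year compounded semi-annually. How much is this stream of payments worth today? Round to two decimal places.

Periodic rate r = 0.05/2 per half-year.
Level perpetuity: PV = PMT / r = 45,470 / (0.05/2) = €1,818,800.00.

€1,818,800.00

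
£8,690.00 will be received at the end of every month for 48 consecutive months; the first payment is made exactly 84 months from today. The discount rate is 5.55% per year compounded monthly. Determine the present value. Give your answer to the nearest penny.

Ordinary annuity of 48 payments, first payment at period 84.
Periodic rate r = 0.0555/12 per month; n is counted in months.
The ordinary-annuity PV formula values the stream one period before the first payment (period 83); discount that back 83 periods:
PV₀ = 8,690 × [1 − (1+r)^−48] / r × (1+r)^−83 = £254,518.87

£254,518.87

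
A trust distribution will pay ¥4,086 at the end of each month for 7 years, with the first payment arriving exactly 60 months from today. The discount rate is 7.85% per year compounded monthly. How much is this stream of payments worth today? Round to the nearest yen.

¥179,295

Ordinary annuity of 84 payments, first payment at period 60.
Periodic rate r = 0.0785/12 per month; n is counted in months.
The ordinary-annuity PV formula values the stream one period before the first payment (period 59); discount that back 59 periods:
PV₀ = 4,086 × [1 − (1+r)^−84] / r × (1+r)^−59 = ¥179,295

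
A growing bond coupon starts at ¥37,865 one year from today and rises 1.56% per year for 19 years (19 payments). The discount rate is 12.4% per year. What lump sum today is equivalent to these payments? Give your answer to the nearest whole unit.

Periodic rate r = 0.124 per year.
Growing ordinary annuity: PV = PMT₁ × [1 − ((1+g)/(1+r))^n] / (r − g) = 37,865 × [1 − ((1+0.0156)/(1+r))^19] / (r − 0.0156) = ¥298,448.

¥298,448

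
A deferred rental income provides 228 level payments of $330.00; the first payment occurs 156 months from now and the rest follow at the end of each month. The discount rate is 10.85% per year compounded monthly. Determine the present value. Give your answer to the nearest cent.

$7,882.22

Ordinary annuity of 228 payments, first payment at period 156.
Periodic rate r = 0.1085/12 per month; n is counted in months.
The ordinary-annuity PV formula values the stream one period before the first payment (period 155); discount that back 155 periods:
PV₀ = 330 × [1 − (1+r)^−228] / r × (1+r)^−155 = $7,882.22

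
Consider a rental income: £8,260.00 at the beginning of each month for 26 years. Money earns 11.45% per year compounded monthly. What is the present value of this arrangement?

£828,780.94

This is an annuity due: 312 payments of £8,260.00 at the beginning of each month.
Periodic rate r = 0.1145/12 per month; n is counted in months.
PV = PMT × [(1 − (1+r)^−n)/r] × (1+r) = 8,260 × [1 − (1+r)^−312] / r × (1+r) = £828,780.94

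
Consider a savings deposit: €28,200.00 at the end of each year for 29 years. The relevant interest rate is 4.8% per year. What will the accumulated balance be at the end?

This is an ordinary annuity: 29 deposits of €28,200.00 at the end of each year.
Periodic rate r = 0.048 per year.
FV = PMT × [((1+r)^n − 1)/r] = 28,200 × [(1+r)^29 − 1] / r = €1,700,653.04

€1,700,653.04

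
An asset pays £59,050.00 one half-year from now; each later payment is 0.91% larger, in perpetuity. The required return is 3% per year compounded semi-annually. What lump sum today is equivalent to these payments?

Periodic rate r = 0.03/2 per half-year.
Growing perpetuity (Gordon): PV = PMT₁ / (r − g) = 59,050 / (r − 0.0091) = £10,008,474.58.

£10,008,474.58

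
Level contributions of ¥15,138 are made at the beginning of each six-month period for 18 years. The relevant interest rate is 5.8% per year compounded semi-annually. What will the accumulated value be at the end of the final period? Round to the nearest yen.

¥966,140

This is an annuity due: 36 deposits of ¥15,138 at the beginning of each six-month period.
Periodic rate r = 0.058/2 per half-year; n is counted in half-years.
FV = PMT × [((1+r)^n − 1)/r] × (1+r) = 15,138 × [(1+r)^36 − 1] / r × (1+r) = ¥966,140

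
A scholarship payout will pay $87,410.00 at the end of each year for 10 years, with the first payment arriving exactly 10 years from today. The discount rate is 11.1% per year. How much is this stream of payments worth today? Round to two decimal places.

Ordinary annuity of 10 payments, first payment at period 10.
Periodic rate r = 0.111 per year.
The ordinary-annuity PV formula values the stream one period before the first payment (period 9); discount that back 9 periods:
PV₀ = 87,410 × [1 − (1+r)^−10] / r × (1+r)^−9 = $198,780.78

$198,780.78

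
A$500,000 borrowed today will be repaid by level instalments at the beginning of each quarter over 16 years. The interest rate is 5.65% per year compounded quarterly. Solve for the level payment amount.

Level annuity due; solve PV = PMT × [(1 − (1+r)^−n)/r] × (1+r) for PMT.
Periodic rate r = 0.0565/4 per quarter; n is counted in quarters.
With n = 64: PMT = 500,000 / ([(1 − (1+r)^−n)/r] × (1+r)) = A$11,754.13

A$11,754.13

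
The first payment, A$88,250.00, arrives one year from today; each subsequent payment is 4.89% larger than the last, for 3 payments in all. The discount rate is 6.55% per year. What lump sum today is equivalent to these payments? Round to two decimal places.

Periodic rate r = 0.0655 per year.
Growing ordinary annuity: PV = PMT₁ × [1 − ((1+g)/(1+r))^n] / (r − g) = 88,250 × [1 − ((1+0.0489)/(1+r))^3] / (r − 0.0489) = A$244,623.87.

A$244,623.87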